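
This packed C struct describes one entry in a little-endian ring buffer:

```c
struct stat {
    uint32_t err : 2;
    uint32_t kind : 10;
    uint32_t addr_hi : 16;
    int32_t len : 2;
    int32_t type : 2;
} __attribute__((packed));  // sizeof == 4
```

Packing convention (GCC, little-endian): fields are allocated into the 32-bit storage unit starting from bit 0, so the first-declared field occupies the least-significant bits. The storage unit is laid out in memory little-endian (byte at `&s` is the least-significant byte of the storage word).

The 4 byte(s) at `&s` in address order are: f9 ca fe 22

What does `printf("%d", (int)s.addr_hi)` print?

[0]=0xf9 [1]=0xca [2]=0xfe [3]=0x22 (little-endian) → word 0x22fecaf9
err:2 @ bit 0 → (0x22fecaf9>>0)&0x3 = 0x1
kind:10 @ bit 2 → (0x22fecaf9>>2)&0x3ff = 0x2be
addr_hi:16 @ bit 12 → (0x22fecaf9>>12)&0xffff = 0x2fec  ←
len:2 @ bit 28 → (0x22fecaf9>>28)&0x3 = 0x2
type:2 @ bit 30 → (0x22fecaf9>>30)&0x3 = 0x0

12268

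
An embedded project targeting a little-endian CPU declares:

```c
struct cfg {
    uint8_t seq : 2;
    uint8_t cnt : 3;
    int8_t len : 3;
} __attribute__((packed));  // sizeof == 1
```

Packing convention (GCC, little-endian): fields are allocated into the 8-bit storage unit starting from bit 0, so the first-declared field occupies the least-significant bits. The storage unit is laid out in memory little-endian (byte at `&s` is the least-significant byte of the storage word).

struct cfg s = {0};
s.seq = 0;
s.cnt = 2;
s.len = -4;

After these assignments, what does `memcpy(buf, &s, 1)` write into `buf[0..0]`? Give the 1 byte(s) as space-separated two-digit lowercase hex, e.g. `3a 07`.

88

seq (2b) val=0 bits=0x0 at bit 0: 0x00
cnt (3b) val=2 bits=0x2 at bit 2: 0x08
len (3b) val=-4 bits=0x4 at bit 5: 0x88
word = 0x88 → little-endian bytes:
  [0]=0x88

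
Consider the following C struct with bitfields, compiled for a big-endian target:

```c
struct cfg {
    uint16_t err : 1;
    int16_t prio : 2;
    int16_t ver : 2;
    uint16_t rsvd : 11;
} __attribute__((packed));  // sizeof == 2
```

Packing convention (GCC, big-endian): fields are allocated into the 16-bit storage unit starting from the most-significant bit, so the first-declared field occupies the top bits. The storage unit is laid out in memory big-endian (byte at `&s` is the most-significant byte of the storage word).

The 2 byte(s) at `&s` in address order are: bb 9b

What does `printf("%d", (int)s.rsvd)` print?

923

[0]=0xbb [1]=0x9b (big-endian) → word 0xbb9b
err:1 @ bit 15 → (0xbb9b>>15)&0x1 = 0x1
prio:2 @ bit 13 → (0xbb9b>>13)&0x3 = 0x1
ver:2 @ bit 11 → (0xbb9b>>11)&0x3 = 0x3
rsvd:11 @ bit 0 → (0xbb9b>>0)&0x7ff = 0x39b  ←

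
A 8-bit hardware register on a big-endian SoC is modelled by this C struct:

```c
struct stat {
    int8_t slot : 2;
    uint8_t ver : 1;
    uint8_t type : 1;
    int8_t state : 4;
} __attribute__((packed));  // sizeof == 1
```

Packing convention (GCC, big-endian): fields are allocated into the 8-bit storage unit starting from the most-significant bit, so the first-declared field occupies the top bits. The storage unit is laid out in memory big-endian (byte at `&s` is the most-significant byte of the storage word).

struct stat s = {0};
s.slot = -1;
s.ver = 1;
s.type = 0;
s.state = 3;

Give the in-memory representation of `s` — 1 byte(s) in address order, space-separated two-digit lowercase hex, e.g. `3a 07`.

e3

[6+:2] slot=-1 & 0x3 = 0x3; word=0xc0
[5+:1] ver=1 & 0x1 = 0x1; word=0xe0
[4+:1] type=0 & 0x1 = 0x0; word=0xe0
[0+:4] state=3 & 0xf = 0x3; word=0xe3
word = 0xe3 → big-endian bytes:
  [0]=0xe3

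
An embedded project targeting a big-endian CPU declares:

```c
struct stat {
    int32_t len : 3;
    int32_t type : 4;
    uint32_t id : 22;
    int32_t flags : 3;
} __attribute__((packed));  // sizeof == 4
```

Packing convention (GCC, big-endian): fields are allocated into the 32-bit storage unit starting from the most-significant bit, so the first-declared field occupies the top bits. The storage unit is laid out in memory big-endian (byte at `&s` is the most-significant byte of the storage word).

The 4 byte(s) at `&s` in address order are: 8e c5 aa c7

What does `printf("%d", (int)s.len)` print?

[0]=0x8e [1]=0xc5 [2]=0xaa [3]=0xc7 (big-endian) → word 0x8ec5aac7
len:3 @ bit 29 → (0x8ec5aac7>>29)&0x7 = 0x4  ←
type:4 @ bit 25 → (0x8ec5aac7>>25)&0xf = 0x7
id:22 @ bit 3 → (0x8ec5aac7>>3)&0x3fffff = 0x18b558
flags:3 @ bit 0 → (0x8ec5aac7>>0)&0x7 = 0x7
len signed 3b, MSB=1: 4 - 8 = -4

-4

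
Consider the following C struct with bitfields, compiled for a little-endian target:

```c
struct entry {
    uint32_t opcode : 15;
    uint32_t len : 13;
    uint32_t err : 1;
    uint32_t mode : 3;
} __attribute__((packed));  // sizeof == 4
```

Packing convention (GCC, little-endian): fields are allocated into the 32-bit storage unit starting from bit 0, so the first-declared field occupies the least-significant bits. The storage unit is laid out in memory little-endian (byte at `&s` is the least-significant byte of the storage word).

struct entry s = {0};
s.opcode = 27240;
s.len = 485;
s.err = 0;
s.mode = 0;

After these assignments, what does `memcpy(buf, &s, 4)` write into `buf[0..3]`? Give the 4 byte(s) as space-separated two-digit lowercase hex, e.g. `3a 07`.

opcode (15b) val=27240 bits=0x6a68 at bit 0: 0x00006a68
len (13b) val=485 bits=0x1e5 at bit 15: 0x00f2ea68
err (1b) val=0 bits=0x0 at bit 28: 0x00f2ea68
mode (3b) val=0 bits=0x0 at bit 29: 0x00f2ea68
word = 0x00f2ea68 → little-endian bytes:
  [0]=0x68  [1]=0xea  [2]=0xf2  [3]=0x00

68 ea f2 00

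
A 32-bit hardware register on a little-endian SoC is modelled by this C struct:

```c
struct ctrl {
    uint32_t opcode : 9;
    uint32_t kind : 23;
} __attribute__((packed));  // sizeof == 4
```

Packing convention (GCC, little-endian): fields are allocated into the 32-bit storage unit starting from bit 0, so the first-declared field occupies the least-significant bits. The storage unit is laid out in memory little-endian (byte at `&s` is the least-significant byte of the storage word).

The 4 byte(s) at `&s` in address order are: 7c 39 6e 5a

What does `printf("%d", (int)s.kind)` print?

2963228

[0]=0x7c [1]=0x39 [2]=0x6e [3]=0x5a (little-endian) → word 0x5a6e397c
opcode [0+:9] = (word>>0) & 0x1ff = 380
kind [9+:23] = (word>>9) & 0x7fffff = 2963228  ←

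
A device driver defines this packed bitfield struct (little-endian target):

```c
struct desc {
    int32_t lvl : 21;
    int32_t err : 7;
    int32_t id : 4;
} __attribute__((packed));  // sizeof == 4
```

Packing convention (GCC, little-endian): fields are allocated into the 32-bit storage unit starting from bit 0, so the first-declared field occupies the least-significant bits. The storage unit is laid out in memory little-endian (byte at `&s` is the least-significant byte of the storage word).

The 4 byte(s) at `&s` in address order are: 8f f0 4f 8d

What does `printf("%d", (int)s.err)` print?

-22

[0]=0x8f [1]=0xf0 [2]=0x4f [3]=0x8d (little-endian) → word 0x8d4ff08f
lvl:21 @ bit 0 → (0x8d4ff08f>>0)&0x1fffff = 0xff08f
err:7 @ bit 21 → (0x8d4ff08f>>21)&0x7f = 0x6a  ←
id:4 @ bit 28 → (0x8d4ff08f>>28)&0xf = 0x8
err signed 7b, MSB=1: 106 - 128 = -22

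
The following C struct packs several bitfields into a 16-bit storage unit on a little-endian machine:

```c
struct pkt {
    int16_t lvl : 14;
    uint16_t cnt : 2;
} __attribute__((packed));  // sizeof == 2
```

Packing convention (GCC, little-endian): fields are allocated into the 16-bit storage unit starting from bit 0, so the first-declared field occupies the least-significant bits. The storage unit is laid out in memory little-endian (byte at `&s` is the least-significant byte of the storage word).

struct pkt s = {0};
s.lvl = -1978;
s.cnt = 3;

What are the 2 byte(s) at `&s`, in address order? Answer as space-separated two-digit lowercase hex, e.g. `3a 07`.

46 f8

lvl:14 = -1978 → 0x3846 << 0 → word 0x3846
cnt:2 = 3 → 0x3 << 14 → word 0xf846
word = 0xf846 → little-endian bytes:
  [0]=0x46  [1]=0xf8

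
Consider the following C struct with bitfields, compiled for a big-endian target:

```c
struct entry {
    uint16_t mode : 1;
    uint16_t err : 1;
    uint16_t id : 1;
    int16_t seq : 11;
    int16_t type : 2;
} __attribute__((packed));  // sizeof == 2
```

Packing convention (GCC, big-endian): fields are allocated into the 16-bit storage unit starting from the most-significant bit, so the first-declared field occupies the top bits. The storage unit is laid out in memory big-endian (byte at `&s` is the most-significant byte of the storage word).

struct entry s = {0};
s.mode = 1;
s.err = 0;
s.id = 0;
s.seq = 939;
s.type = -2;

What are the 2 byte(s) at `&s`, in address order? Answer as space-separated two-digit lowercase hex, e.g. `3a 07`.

mode (1b) val=1 bits=0x1 at bit 15: 0x8000
err (1b) val=0 bits=0x0 at bit 14: 0x8000
id (1b) val=0 bits=0x0 at bit 13: 0x8000
seq (11b) val=939 bits=0x3ab at bit 2: 0x8eac
type (2b) val=-2 bits=0x2 at bit 0: 0x8eae
word = 0x8eae → big-endian bytes:
  [0]=0x8e  [1]=0xae

8e ae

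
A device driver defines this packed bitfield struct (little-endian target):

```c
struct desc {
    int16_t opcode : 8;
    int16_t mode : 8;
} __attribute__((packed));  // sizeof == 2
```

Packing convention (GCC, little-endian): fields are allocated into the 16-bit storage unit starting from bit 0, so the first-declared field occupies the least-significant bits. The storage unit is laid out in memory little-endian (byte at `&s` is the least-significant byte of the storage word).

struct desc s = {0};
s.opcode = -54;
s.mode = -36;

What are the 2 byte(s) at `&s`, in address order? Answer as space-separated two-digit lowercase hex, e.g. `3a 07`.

ca dc

opcode:8 = -54 → 0xca << 0 → word 0x00ca
mode:8 = -36 → 0xdc << 8 → word 0xdcca
word = 0xdcca → little-endian bytes:
  [0]=0xca  [1]=0xdc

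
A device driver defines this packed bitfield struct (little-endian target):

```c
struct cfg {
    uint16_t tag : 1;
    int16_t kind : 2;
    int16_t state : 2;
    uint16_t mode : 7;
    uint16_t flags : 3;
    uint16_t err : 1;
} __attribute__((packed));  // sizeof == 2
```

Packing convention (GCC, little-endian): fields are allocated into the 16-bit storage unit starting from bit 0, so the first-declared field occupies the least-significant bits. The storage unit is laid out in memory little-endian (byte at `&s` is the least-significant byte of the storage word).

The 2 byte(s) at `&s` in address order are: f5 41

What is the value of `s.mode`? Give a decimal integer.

15

[0]=0xf5 [1]=0x41 (little-endian) → word 0x41f5
tag [0+:1] = (word>>0) & 0x1 = 1
kind [1+:2] = (word>>1) & 0x3 = 2
state [3+:2] = (word>>3) & 0x3 = 2
mode [5+:7] = (word>>5) & 0x7f = 15  ←
flags [12+:3] = (word>>12) & 0x7 = 4
err [15+:1] = (word>>15) & 0x1 = 0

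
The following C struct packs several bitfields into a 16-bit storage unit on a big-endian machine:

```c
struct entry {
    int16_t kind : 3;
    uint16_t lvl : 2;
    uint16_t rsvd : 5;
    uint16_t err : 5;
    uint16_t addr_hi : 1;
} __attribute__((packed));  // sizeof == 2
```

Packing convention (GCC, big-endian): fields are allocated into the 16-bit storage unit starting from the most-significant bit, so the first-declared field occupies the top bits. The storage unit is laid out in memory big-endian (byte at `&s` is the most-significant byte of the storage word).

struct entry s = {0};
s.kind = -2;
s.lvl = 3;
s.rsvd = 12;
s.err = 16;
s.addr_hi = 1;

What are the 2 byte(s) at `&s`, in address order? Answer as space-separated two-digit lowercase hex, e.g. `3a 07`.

kind:3 = -2 → 0x6 << 13 → word 0xc000
lvl:2 = 3 → 0x3 << 11 → word 0xd800
rsvd:5 = 12 → 0xc << 6 → word 0xdb00
err:5 = 16 → 0x10 << 1 → word 0xdb20
addr_hi:1 = 1 → 0x1 << 0 → word 0xdb21
word = 0xdb21 → big-endian bytes:
  [0]=0xdb  [1]=0x21

db 21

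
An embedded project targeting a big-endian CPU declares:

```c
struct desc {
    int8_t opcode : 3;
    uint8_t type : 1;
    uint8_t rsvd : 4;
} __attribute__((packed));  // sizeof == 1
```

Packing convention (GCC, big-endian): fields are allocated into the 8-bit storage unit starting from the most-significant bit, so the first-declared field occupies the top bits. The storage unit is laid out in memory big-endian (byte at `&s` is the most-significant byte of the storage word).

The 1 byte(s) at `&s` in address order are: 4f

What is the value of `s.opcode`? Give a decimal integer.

[0]=0x4f (big-endian) → word 0x4f
opcode:3 @ bit 5 → (0x4f>>5)&0x7 = 0x2  ←
type:1 @ bit 4 → (0x4f>>4)&0x1 = 0x0
rsvd:4 @ bit 0 → (0x4f>>0)&0xf = 0xf
opcode signed 3b, MSB=0: value = 2

2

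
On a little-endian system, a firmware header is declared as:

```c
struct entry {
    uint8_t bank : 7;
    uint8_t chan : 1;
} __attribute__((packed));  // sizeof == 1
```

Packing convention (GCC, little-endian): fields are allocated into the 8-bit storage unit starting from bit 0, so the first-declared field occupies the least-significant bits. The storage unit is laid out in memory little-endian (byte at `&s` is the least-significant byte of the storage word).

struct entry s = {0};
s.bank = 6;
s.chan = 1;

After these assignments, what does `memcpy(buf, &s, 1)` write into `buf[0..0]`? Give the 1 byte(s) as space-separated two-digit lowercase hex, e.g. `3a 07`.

86

bank (7b) val=6 bits=0x6 at bit 0: 0x06
chan (1b) val=1 bits=0x1 at bit 7: 0x86
word = 0x86 → little-endian bytes:
  [0]=0x86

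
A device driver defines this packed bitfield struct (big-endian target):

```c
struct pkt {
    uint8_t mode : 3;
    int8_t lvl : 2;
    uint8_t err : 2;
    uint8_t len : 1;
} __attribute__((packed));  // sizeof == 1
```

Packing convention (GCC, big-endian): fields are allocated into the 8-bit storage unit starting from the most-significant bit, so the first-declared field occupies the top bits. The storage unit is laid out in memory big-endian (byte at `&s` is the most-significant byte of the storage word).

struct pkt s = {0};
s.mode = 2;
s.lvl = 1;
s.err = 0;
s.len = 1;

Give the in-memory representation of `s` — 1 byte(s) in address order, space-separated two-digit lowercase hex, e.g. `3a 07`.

[5+:3] mode=2 & 0x7 = 0x2; word=0x40
[3+:2] lvl=1 & 0x3 = 0x1; word=0x48
[1+:2] err=0 & 0x3 = 0x0; word=0x48
[0+:1] len=1 & 0x1 = 0x1; word=0x49
word = 0x49 → big-endian bytes:
  [0]=0x49

49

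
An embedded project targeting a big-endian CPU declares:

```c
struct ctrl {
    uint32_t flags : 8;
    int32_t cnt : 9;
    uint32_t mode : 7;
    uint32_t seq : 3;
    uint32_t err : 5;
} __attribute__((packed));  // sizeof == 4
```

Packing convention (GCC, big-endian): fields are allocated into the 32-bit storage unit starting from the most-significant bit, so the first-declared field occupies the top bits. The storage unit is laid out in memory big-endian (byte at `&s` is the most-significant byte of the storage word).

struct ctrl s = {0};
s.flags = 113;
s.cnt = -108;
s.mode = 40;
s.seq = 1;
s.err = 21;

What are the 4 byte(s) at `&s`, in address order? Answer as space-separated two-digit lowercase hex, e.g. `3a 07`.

71 ca 28 35

flags:8 = 113 → 0x71 << 24 → word 0x71000000
cnt:9 = -108 → 0x194 << 15 → word 0x71ca0000
mode:7 = 40 → 0x28 << 8 → word 0x71ca2800
seq:3 = 1 → 0x1 << 5 → word 0x71ca2820
err:5 = 21 → 0x15 << 0 → word 0x71ca2835
word = 0x71ca2835 → big-endian bytes:
  [0]=0x71  [1]=0xca  [2]=0x28  [3]=0x35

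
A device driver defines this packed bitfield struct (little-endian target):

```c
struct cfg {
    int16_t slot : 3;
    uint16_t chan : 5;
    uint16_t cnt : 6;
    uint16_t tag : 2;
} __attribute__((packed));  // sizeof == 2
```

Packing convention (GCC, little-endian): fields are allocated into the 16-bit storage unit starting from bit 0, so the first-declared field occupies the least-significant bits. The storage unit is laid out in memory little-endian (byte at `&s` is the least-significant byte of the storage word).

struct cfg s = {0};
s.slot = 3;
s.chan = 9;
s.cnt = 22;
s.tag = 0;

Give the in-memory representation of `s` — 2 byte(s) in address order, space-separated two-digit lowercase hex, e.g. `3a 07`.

[0+:3] slot=3 & 0x7 = 0x3; word=0x0003
[3+:5] chan=9 & 0x1f = 0x9; word=0x004b
[8+:6] cnt=22 & 0x3f = 0x16; word=0x164b
[14+:2] tag=0 & 0x3 = 0x0; word=0x164b
word = 0x164b → little-endian bytes:
  [0]=0x4b  [1]=0x16

4b 16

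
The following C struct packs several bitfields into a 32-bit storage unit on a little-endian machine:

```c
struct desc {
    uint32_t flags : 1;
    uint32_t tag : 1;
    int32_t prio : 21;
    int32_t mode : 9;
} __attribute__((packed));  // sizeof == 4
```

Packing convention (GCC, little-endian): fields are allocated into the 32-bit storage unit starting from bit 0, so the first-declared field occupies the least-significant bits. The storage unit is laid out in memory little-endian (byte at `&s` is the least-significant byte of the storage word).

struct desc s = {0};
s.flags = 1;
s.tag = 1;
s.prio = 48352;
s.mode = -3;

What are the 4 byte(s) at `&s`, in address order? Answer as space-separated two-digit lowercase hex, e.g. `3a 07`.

flags (1b) val=1 bits=0x1 at bit 0: 0x00000001
tag (1b) val=1 bits=0x1 at bit 1: 0x00000003
prio (21b) val=48352 bits=0xbce0 at bit 2: 0x0002f383
mode (9b) val=-3 bits=0x1fd at bit 23: 0xfe82f383
word = 0xfe82f383 → little-endian bytes:
  [0]=0x83  [1]=0xf3  [2]=0x82  [3]=0xfe

83 f3 82 fe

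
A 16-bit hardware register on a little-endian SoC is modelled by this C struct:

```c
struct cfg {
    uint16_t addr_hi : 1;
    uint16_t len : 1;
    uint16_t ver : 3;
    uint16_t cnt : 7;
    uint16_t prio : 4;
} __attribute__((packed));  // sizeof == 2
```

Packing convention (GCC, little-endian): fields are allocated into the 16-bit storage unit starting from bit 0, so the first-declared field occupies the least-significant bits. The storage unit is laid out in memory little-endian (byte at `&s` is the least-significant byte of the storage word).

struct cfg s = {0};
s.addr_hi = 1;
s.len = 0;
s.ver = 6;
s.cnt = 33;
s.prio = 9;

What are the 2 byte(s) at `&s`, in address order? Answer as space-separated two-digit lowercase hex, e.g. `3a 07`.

[0+:1] addr_hi=1 & 0x1 = 0x1; word=0x0001
[1+:1] len=0 & 0x1 = 0x0; word=0x0001
[2+:3] ver=6 & 0x7 = 0x6; word=0x0019
[5+:7] cnt=33 & 0x7f = 0x21; word=0x0439
[12+:4] prio=9 & 0xf = 0x9; word=0x9439
word = 0x9439 → little-endian bytes:
  [0]=0x39  [1]=0x94

39 94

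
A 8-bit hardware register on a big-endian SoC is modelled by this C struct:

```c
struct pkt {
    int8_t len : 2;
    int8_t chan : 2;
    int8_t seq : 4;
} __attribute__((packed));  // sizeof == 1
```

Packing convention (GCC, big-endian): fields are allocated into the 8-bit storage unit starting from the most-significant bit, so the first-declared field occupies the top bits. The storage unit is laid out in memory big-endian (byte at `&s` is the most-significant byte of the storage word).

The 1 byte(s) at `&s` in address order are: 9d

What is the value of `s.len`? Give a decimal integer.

[0]=0x9d (big-endian) → word 0x9d
len:2 @ bit 6 → (0x9d>>6)&0x3 = 0x2  ←
chan:2 @ bit 4 → (0x9d>>4)&0x3 = 0x1
seq:4 @ bit 0 → (0x9d>>0)&0xf = 0xd
len signed 2b, MSB=1: 2 - 4 = -2

-2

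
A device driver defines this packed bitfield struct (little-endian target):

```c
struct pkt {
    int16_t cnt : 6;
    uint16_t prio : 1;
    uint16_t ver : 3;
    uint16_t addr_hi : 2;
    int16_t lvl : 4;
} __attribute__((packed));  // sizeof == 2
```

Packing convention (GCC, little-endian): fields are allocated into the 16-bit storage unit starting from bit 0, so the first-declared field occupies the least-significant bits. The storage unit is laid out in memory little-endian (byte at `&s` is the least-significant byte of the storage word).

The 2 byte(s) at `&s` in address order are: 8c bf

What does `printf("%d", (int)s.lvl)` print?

[0]=0x8c [1]=0xbf (little-endian) → word 0xbf8c
cnt:6 @ bit 0 → (0xbf8c>>0)&0x3f = 0xc
prio:1 @ bit 6 → (0xbf8c>>6)&0x1 = 0x0
ver:3 @ bit 7 → (0xbf8c>>7)&0x7 = 0x7
addr_hi:2 @ bit 10 → (0xbf8c>>10)&0x3 = 0x3
lvl:4 @ bit 12 → (0xbf8c>>12)&0xf = 0xb  ←
lvl signed 4b, MSB=1: 11 - 16 = -5

-5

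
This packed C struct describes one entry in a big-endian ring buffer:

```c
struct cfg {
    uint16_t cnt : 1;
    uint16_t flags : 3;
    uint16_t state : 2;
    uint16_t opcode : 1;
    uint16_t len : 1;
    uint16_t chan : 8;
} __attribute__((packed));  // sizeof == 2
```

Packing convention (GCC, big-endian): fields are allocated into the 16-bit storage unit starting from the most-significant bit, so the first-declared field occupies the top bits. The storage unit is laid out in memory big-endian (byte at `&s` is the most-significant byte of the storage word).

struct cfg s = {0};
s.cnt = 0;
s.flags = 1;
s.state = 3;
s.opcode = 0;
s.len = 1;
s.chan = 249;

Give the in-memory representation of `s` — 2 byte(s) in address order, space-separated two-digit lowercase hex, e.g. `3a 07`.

1d f9

cnt:1 = 0 → 0x0 << 15 → word 0x0000
flags:3 = 1 → 0x1 << 12 → word 0x1000
state:2 = 3 → 0x3 << 10 → word 0x1c00
opcode:1 = 0 → 0x0 << 9 → word 0x1c00
len:1 = 1 → 0x1 << 8 → word 0x1d00
chan:8 = 249 → 0xf9 << 0 → word 0x1df9
word = 0x1df9 → big-endian bytes:
  [0]=0x1d  [1]=0xf9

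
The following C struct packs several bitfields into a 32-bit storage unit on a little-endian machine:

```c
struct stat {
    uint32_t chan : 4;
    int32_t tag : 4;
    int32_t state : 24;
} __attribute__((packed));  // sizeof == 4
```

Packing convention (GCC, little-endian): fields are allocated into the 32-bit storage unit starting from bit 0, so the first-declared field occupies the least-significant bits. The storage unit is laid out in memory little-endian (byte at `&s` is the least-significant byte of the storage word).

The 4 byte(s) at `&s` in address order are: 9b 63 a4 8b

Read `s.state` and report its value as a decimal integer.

[0]=0x9b [1]=0x63 [2]=0xa4 [3]=0x8b (little-endian) → word 0x8ba4639b
chan [0+:4] = (word>>0) & 0xf = 11
tag [4+:4] = (word>>4) & 0xf = 9
state [8+:24] = (word>>8) & 0xffffff = 9151587  ←
state signed 24b, MSB=1: 9151587 - 16777216 = -7625629

-7625629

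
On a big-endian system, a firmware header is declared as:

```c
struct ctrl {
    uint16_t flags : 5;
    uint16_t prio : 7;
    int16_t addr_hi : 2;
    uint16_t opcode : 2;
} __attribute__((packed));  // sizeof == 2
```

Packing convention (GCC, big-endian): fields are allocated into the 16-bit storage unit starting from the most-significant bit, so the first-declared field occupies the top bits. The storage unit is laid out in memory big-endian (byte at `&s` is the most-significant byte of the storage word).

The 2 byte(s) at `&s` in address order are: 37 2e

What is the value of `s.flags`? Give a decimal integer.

[0]=0x37 [1]=0x2e (big-endian) → word 0x372e
flags:5 @ bit 11 → (0x372e>>11)&0x1f = 0x6  ←
prio:7 @ bit 4 → (0x372e>>4)&0x7f = 0x72
addr_hi:2 @ bit 2 → (0x372e>>2)&0x3 = 0x3
opcode:2 @ bit 0 → (0x372e>>0)&0x3 = 0x2

6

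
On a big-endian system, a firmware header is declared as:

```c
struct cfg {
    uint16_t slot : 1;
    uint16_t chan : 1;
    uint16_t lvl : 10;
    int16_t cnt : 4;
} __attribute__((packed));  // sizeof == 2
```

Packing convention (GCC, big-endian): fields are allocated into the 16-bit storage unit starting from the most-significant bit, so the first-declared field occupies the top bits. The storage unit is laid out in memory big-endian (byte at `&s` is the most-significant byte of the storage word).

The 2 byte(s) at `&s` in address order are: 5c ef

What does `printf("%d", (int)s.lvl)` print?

[0]=0x5c [1]=0xef (big-endian) → word 0x5cef
slot [15+:1] = (word>>15) & 0x1 = 0
chan [14+:1] = (word>>14) & 0x1 = 1
lvl [4+:10] = (word>>4) & 0x3ff = 462  ←
cnt [0+:4] = (word>>0) & 0xf = 15

462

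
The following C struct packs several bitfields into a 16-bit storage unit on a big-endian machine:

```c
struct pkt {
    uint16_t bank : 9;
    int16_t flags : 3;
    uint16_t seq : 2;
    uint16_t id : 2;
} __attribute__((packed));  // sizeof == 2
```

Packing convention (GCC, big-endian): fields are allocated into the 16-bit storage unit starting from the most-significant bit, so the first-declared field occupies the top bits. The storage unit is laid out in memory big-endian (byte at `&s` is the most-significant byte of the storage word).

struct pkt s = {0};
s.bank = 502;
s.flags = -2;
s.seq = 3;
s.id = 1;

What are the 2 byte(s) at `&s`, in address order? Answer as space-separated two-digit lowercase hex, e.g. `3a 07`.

fb 6d

[7+:9] bank=502 & 0x1ff = 0x1f6; word=0xfb00
[4+:3] flags=-2 & 0x7 = 0x6; word=0xfb60
[2+:2] seq=3 & 0x3 = 0x3; word=0xfb6c
[0+:2] id=1 & 0x3 = 0x1; word=0xfb6d
word = 0xfb6d → big-endian bytes:
  [0]=0xfb  [1]=0x6d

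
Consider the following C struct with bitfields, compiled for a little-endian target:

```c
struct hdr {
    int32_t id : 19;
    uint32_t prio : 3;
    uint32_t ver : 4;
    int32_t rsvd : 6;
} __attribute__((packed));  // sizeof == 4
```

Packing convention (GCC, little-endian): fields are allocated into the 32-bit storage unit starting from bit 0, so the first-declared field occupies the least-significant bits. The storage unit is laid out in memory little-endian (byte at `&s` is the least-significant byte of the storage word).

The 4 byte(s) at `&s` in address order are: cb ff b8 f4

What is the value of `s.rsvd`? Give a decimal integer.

-3

[0]=0xcb [1]=0xff [2]=0xb8 [3]=0xf4 (little-endian) → word 0xf4b8ffcb
id [0+:19] = (word>>0) & 0x7ffff = 65483
prio [19+:3] = (word>>19) & 0x7 = 7
ver [22+:4] = (word>>22) & 0xf = 2
rsvd [26+:6] = (word>>26) & 0x3f = 61  ←
rsvd signed 6b, MSB=1: 61 - 64 = -3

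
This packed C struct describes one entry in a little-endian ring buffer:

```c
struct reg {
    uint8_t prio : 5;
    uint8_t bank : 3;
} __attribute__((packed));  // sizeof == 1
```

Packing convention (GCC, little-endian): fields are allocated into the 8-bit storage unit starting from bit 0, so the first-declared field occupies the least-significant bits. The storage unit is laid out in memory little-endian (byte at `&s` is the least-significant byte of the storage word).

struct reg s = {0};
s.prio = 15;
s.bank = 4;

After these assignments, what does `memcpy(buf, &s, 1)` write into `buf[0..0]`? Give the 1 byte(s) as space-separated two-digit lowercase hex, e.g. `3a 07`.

8f

prio:5 = 15 → 0xf << 0 → word 0x0f
bank:3 = 4 → 0x4 << 5 → word 0x8f
word = 0x8f → little-endian bytes:
  [0]=0x8f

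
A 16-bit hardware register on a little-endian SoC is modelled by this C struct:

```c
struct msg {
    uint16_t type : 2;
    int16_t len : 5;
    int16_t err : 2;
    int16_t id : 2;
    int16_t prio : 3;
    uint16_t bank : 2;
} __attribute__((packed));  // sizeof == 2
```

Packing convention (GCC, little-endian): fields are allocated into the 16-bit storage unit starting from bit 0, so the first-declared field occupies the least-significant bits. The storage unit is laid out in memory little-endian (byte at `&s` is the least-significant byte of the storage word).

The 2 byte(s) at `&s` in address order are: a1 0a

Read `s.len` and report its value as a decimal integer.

8

[0]=0xa1 [1]=0x0a (little-endian) → word 0x0aa1
type:2 @ bit 0 → (0x0aa1>>0)&0x3 = 0x1
len:5 @ bit 2 → (0x0aa1>>2)&0x1f = 0x8  ←
err:2 @ bit 7 → (0x0aa1>>7)&0x3 = 0x1
id:2 @ bit 9 → (0x0aa1>>9)&0x3 = 0x1
prio:3 @ bit 11 → (0x0aa1>>11)&0x7 = 0x1
bank:2 @ bit 14 → (0x0aa1>>14)&0x3 = 0x0
len signed 5b, MSB=0: value = 8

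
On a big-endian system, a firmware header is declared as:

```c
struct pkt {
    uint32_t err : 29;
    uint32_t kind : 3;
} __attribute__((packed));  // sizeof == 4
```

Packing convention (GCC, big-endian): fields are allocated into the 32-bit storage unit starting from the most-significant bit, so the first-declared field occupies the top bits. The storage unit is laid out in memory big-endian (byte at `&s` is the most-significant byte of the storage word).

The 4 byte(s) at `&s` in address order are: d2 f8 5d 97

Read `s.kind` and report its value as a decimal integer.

7

[0]=0xd2 [1]=0xf8 [2]=0x5d [3]=0x97 (big-endian) → word 0xd2f85d97
err [3+:29] = (word>>3) & 0x1fffffff = 442436530
kind [0+:3] = (word>>0) & 0x7 = 7  ←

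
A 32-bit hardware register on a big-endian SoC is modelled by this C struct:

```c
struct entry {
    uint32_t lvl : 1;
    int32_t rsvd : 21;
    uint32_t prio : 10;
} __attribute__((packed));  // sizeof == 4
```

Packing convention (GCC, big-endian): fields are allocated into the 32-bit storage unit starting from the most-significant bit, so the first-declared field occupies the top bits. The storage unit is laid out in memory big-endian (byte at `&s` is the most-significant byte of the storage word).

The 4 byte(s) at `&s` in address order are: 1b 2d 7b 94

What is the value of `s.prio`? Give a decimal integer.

916

[0]=0x1b [1]=0x2d [2]=0x7b [3]=0x94 (big-endian) → word 0x1b2d7b94
lvl [31+:1] = (word>>31) & 0x1 = 0
rsvd [10+:21] = (word>>10) & 0x1fffff = 445278
prio [0+:10] = (word>>0) & 0x3ff = 916  ←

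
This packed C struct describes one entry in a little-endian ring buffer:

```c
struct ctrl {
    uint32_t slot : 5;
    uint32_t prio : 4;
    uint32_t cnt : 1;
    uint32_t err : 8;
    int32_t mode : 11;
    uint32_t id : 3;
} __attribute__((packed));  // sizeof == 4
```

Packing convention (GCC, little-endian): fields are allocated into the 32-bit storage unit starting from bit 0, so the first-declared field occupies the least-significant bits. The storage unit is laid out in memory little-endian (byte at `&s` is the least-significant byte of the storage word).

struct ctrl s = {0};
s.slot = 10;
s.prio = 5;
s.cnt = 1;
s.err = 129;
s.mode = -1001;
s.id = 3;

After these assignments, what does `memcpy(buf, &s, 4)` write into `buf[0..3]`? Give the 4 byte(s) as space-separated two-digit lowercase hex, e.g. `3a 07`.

aa 06 5e 70

slot:5 = 10 → 0xa << 0 → word 0x0000000a
prio:4 = 5 → 0x5 << 5 → word 0x000000aa
cnt:1 = 1 → 0x1 << 9 → word 0x000002aa
err:8 = 129 → 0x81 << 10 → word 0x000206aa
mode:11 = -1001 → 0x417 << 18 → word 0x105e06aa
id:3 = 3 → 0x3 << 29 → word 0x705e06aa
word = 0x705e06aa → little-endian bytes:
  [0]=0xaa  [1]=0x06  [2]=0x5e  [3]=0x70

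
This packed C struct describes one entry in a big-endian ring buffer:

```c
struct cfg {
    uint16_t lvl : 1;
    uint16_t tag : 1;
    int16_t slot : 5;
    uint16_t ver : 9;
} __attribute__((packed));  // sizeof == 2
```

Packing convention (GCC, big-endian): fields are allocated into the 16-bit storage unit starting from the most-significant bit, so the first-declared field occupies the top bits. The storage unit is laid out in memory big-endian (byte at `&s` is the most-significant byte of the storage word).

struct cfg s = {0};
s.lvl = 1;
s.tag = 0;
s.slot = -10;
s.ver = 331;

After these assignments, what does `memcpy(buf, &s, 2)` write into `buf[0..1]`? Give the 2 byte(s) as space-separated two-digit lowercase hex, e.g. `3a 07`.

lvl (1b) val=1 bits=0x1 at bit 15: 0x8000
tag (1b) val=0 bits=0x0 at bit 14: 0x8000
slot (5b) val=-10 bits=0x16 at bit 9: 0xac00
ver (9b) val=331 bits=0x14b at bit 0: 0xad4b
word = 0xad4b → big-endian bytes:
  [0]=0xad  [1]=0x4b

ad 4b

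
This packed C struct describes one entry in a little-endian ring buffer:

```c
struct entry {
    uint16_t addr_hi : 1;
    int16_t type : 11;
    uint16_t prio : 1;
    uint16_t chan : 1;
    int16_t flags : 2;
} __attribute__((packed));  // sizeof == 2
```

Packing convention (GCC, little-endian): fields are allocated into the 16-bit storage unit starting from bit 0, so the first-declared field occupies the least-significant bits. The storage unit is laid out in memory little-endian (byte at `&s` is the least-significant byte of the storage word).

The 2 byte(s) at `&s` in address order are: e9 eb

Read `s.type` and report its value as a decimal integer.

[0]=0xe9 [1]=0xeb (little-endian) → word 0xebe9
addr_hi:1 @ bit 0 → (0xebe9>>0)&0x1 = 0x1
type:11 @ bit 1 → (0xebe9>>1)&0x7ff = 0x5f4  ←
prio:1 @ bit 12 → (0xebe9>>12)&0x1 = 0x0
chan:1 @ bit 13 → (0xebe9>>13)&0x1 = 0x1
flags:2 @ bit 14 → (0xebe9>>14)&0x3 = 0x3
type signed 11b, MSB=1: 1524 - 2048 = -524

-524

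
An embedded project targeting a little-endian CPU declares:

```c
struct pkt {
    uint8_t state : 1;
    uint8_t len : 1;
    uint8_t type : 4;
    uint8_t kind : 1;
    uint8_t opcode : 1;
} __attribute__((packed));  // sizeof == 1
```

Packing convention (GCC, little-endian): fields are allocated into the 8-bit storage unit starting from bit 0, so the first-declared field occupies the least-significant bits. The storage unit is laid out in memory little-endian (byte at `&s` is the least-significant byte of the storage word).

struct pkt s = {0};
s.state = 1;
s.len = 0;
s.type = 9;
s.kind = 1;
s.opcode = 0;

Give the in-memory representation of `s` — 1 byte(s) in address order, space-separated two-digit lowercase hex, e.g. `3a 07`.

65

[0+:1] state=1 & 0x1 = 0x1; word=0x01
[1+:1] len=0 & 0x1 = 0x0; word=0x01
[2+:4] type=9 & 0xf = 0x9; word=0x25
[6+:1] kind=1 & 0x1 = 0x1; word=0x65
[7+:1] opcode=0 & 0x1 = 0x0; word=0x65
word = 0x65 → little-endian bytes:
  [0]=0x65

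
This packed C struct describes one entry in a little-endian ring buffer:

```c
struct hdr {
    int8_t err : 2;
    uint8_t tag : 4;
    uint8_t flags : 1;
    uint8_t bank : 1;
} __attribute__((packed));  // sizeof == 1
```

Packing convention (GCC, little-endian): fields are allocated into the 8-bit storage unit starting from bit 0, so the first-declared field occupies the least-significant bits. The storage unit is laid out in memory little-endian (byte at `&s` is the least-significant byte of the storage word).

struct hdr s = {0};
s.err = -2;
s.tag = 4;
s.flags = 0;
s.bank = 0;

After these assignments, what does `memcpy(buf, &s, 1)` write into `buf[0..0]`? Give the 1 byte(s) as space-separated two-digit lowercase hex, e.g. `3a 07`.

12

[0+:2] err=-2 & 0x3 = 0x2; word=0x02
[2+:4] tag=4 & 0xf = 0x4; word=0x12
[6+:1] flags=0 & 0x1 = 0x0; word=0x12
[7+:1] bank=0 & 0x1 = 0x0; word=0x12
word = 0x12 → little-endian bytes:
  [0]=0x12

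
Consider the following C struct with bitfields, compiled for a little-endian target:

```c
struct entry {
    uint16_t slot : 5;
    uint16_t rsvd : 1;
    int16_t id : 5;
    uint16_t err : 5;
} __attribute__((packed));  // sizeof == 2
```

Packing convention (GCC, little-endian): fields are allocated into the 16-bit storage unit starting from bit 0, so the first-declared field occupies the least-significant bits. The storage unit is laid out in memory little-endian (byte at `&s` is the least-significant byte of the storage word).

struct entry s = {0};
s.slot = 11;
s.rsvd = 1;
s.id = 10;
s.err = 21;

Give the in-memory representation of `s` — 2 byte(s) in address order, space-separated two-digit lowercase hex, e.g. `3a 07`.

ab aa

[0+:5] slot=11 & 0x1f = 0xb; word=0x000b
[5+:1] rsvd=1 & 0x1 = 0x1; word=0x002b
[6+:5] id=10 & 0x1f = 0xa; word=0x02ab
[11+:5] err=21 & 0x1f = 0x15; word=0xaaab
word = 0xaaab → little-endian bytes:
  [0]=0xab  [1]=0xaa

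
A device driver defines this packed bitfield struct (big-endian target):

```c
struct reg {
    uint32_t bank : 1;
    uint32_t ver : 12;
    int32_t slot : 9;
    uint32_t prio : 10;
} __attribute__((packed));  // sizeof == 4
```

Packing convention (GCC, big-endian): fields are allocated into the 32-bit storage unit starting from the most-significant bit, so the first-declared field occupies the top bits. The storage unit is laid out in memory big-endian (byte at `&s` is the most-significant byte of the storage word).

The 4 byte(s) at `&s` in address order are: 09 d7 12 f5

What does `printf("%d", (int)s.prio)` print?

757

[0]=0x09 [1]=0xd7 [2]=0x12 [3]=0xf5 (big-endian) → word 0x09d712f5
bank [31+:1] = (word>>31) & 0x1 = 0
ver [19+:12] = (word>>19) & 0xfff = 314
slot [10+:9] = (word>>10) & 0x1ff = 452
prio [0+:10] = (word>>0) & 0x3ff = 757  ←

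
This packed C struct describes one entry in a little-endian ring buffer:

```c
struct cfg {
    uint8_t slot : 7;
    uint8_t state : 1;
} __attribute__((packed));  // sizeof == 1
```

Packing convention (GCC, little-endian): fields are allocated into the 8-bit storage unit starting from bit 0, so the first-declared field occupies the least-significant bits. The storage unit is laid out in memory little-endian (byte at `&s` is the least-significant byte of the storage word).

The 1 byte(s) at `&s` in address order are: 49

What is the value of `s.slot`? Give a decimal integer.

[0]=0x49 (little-endian) → word 0x49
slot [0+:7] = (word>>0) & 0x7f = 73  ←
state [7+:1] = (word>>7) & 0x1 = 0

73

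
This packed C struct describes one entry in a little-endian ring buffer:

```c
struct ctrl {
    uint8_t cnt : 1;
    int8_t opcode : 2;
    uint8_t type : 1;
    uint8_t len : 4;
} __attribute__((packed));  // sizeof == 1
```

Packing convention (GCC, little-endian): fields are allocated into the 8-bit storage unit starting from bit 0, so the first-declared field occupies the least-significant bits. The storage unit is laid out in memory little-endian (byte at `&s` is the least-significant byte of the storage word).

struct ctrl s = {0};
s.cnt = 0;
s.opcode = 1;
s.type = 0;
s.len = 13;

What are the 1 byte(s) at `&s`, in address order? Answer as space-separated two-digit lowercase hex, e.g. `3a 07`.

d2

cnt:1 = 0 → 0x0 << 0 → word 0x00
opcode:2 = 1 → 0x1 << 1 → word 0x02
type:1 = 0 → 0x0 << 3 → word 0x02
len:4 = 13 → 0xd << 4 → word 0xd2
word = 0xd2 → little-endian bytes:
  [0]=0xd2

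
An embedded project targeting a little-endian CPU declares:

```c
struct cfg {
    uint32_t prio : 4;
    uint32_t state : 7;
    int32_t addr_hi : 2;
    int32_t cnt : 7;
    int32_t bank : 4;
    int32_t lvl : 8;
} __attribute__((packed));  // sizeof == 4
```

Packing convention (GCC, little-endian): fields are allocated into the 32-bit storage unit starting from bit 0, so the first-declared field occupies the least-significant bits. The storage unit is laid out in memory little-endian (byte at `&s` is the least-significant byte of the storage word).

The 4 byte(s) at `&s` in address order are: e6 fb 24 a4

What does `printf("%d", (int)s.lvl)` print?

[0]=0xe6 [1]=0xfb [2]=0x24 [3]=0xa4 (little-endian) → word 0xa424fbe6
prio [0+:4] = (word>>0) & 0xf = 6
state [4+:7] = (word>>4) & 0x7f = 62
addr_hi [11+:2] = (word>>11) & 0x3 = 3
cnt [13+:7] = (word>>13) & 0x7f = 39
bank [20+:4] = (word>>20) & 0xf = 2
lvl [24+:8] = (word>>24) & 0xff = 164  ←
lvl signed 8b, MSB=1: 164 - 256 = -92

-92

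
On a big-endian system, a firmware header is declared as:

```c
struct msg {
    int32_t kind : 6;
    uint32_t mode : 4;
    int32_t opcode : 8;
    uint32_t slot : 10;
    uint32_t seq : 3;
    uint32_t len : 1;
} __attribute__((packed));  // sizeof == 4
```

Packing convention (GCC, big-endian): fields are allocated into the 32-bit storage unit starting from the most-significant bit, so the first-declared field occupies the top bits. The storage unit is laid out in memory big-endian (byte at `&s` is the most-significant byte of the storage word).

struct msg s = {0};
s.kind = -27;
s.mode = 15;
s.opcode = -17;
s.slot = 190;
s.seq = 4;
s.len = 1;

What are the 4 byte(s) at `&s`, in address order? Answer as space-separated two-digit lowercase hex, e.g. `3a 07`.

97 fb cb e9

kind (6b) val=-27 bits=0x25 at bit 26: 0x94000000
mode (4b) val=15 bits=0xf at bit 22: 0x97c00000
opcode (8b) val=-17 bits=0xef at bit 14: 0x97fbc000
slot (10b) val=190 bits=0xbe at bit 4: 0x97fbcbe0
seq (3b) val=4 bits=0x4 at bit 1: 0x97fbcbe8
len (1b) val=1 bits=0x1 at bit 0: 0x97fbcbe9
word = 0x97fbcbe9 → big-endian bytes:
  [0]=0x97  [1]=0xfb  [2]=0xcb  [3]=0xe9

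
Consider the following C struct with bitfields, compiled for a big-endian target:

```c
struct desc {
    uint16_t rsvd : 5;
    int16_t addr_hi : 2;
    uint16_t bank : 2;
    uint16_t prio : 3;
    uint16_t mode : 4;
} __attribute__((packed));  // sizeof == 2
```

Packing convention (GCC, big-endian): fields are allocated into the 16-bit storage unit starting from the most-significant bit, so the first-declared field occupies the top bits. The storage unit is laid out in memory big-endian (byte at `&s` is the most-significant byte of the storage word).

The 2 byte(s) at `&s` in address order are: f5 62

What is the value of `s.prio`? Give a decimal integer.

[0]=0xf5 [1]=0x62 (big-endian) → word 0xf562
rsvd [11+:5] = (word>>11) & 0x1f = 30
addr_hi [9+:2] = (word>>9) & 0x3 = 2
bank [7+:2] = (word>>7) & 0x3 = 2
prio [4+:3] = (word>>4) & 0x7 = 6  ←
mode [0+:4] = (word>>0) & 0xf = 2

6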